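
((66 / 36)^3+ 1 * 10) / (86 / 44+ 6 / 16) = 38401 / 5535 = 6.94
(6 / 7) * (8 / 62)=24 / 217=0.11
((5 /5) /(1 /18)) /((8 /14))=63 /2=31.50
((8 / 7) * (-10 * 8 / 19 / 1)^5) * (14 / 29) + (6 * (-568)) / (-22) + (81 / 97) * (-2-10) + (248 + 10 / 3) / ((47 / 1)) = -6264736994251466 / 10803128321337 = -579.90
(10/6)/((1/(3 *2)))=10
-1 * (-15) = 15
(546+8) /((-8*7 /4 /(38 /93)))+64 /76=-189578 /12369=-15.33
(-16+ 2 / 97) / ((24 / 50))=-33.29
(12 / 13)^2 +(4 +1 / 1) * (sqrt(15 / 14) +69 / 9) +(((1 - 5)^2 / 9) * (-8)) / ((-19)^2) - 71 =-17490422 / 549081 +5 * sqrt(210) / 14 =-26.68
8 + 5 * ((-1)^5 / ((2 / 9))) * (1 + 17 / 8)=-997 / 16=-62.31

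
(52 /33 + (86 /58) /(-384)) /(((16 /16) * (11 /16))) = 192551 /84216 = 2.29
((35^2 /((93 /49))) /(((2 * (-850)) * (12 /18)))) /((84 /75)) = -8575 /16864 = -0.51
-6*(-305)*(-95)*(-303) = 52676550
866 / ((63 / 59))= 51094 / 63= 811.02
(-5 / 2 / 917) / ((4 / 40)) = -25 / 917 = -0.03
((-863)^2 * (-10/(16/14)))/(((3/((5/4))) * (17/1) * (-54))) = 130334575/44064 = 2957.85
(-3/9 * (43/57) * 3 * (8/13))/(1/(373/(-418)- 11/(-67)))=3507596/10376223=0.34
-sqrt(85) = -9.22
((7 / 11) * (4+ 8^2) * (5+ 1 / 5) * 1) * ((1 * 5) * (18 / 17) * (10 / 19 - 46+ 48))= 628992 / 209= 3009.53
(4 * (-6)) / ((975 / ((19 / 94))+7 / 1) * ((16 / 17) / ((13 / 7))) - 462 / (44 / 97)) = -11856 / 706237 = -0.02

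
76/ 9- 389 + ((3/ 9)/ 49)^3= -1208843474/ 3176523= -380.56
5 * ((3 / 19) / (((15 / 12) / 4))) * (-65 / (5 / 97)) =-60528 / 19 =-3185.68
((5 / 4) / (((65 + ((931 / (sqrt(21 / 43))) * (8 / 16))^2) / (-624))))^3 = -820025856000 / 151008079883141801809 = -0.00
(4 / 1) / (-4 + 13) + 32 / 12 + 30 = 298 / 9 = 33.11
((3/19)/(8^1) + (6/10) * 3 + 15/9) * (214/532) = 850543/606480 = 1.40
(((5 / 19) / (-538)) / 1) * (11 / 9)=-55 / 91998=-0.00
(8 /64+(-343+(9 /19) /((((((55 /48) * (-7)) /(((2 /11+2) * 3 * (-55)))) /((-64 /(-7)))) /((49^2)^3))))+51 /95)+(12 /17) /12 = 382371513457229181 /142120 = 2690483489003.86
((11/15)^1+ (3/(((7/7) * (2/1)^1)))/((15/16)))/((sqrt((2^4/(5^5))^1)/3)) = 97.83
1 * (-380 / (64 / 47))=-4465 / 16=-279.06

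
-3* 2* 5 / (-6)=5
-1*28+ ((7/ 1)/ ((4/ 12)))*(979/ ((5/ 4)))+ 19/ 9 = 16421.31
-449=-449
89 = 89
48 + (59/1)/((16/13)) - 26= 1119/16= 69.94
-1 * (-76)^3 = 438976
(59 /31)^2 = 3481 /961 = 3.62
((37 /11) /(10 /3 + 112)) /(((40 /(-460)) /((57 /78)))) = -48507 /197912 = -0.25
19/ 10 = 1.90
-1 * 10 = -10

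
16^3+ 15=4111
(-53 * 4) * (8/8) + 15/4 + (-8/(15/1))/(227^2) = -643854887/3091740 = -208.25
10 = 10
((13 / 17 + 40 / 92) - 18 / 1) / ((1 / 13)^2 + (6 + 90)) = -1110161 / 6343975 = -0.17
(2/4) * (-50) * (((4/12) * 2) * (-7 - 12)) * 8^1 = 7600/3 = 2533.33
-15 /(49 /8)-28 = -1492 /49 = -30.45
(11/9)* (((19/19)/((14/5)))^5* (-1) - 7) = -41446823/4840416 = -8.56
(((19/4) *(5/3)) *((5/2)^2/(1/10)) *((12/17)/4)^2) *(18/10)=64125/2312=27.74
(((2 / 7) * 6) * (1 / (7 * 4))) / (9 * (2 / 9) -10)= -3 / 392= -0.01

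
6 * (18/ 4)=27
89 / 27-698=-18757 / 27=-694.70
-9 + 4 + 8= 3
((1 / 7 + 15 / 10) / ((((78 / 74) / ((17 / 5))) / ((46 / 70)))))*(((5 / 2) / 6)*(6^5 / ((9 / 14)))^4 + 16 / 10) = 7419970814986264268564 / 238875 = 31062148885342812.22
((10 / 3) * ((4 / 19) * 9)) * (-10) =-1200 / 19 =-63.16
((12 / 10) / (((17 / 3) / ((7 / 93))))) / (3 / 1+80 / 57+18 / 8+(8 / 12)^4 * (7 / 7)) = 36936 / 15875875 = 0.00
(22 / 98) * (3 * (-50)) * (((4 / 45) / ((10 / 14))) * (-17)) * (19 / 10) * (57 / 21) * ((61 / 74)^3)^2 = 3477985911988027 / 30172942569840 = 115.27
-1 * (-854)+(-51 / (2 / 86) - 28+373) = -994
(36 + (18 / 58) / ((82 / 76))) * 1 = 43146 / 1189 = 36.29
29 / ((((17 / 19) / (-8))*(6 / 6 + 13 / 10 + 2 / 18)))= -396720 / 3689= -107.54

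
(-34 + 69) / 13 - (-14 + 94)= -1005 / 13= -77.31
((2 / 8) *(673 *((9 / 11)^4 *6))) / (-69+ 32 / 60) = -198699885 / 30072614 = -6.61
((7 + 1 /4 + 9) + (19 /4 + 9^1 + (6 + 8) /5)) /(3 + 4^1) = 164 /35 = 4.69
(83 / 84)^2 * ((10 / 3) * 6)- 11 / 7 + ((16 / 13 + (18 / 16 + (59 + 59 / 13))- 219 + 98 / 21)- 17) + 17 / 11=-73626523 / 504504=-145.94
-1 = -1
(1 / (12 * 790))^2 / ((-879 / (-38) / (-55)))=-0.00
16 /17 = 0.94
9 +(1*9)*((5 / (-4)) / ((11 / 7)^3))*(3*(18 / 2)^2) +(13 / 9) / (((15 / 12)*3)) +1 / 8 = -999019649 / 1437480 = -694.98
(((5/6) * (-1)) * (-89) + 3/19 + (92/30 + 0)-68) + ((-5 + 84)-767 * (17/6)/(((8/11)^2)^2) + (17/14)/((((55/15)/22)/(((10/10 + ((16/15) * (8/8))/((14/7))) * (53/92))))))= -125401398823/16343040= -7673.08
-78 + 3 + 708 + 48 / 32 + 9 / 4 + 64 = 2803 / 4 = 700.75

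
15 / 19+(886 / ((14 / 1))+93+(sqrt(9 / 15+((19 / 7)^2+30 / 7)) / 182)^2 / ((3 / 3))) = 12109914489 / 77096110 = 157.08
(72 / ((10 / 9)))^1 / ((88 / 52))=2106 / 55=38.29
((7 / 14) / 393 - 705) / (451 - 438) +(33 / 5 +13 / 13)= -2382361 / 51090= -46.63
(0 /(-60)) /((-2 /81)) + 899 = 899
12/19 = 0.63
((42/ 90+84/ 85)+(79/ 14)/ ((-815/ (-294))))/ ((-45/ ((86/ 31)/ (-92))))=3119263/ 1333613025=0.00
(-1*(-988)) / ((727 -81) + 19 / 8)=32 / 21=1.52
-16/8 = -2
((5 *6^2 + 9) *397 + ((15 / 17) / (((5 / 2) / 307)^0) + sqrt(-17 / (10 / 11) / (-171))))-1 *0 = sqrt(35530) / 570 + 1275576 / 17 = 75034.21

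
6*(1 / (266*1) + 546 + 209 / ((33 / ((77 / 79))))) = 34810327 / 10507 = 3313.06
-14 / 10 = -7 / 5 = -1.40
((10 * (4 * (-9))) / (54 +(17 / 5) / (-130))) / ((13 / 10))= -180000 / 35083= -5.13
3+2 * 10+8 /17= 399 /17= 23.47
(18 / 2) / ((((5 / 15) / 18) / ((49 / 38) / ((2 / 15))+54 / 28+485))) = 64198413 / 266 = 241347.42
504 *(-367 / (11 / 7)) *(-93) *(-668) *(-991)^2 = -78995319637770144 / 11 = -7181392694342740.36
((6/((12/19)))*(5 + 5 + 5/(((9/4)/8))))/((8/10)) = 11875/36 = 329.86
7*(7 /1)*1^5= 49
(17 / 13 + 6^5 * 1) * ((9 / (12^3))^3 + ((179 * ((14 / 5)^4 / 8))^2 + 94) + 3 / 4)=14710972210.59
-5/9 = -0.56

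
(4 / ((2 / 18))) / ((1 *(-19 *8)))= -0.24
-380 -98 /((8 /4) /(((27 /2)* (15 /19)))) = -34285 /38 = -902.24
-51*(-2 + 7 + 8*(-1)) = 153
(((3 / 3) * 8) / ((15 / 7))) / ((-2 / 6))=-56 / 5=-11.20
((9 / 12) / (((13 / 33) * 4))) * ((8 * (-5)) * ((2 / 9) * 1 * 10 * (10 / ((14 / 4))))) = -11000 / 91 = -120.88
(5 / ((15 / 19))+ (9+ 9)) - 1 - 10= 40 / 3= 13.33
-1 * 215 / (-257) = 215 / 257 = 0.84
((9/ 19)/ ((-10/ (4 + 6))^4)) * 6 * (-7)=-378/ 19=-19.89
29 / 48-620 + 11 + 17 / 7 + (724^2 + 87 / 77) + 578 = 1937255305 / 3696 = 524149.16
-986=-986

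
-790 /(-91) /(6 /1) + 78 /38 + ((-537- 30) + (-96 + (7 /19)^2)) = -64982374 /98553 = -659.36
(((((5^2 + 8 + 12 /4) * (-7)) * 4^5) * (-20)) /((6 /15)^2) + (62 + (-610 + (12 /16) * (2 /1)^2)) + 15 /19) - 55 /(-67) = 41061196265 /1273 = 32255456.61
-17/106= -0.16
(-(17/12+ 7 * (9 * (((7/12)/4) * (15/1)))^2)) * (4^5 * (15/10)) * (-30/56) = 31272195/14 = 2233728.21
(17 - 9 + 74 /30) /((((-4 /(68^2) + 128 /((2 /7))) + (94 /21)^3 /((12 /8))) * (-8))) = -420199353 /163087647290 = -0.00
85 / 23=3.70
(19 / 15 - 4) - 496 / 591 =-3519 / 985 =-3.57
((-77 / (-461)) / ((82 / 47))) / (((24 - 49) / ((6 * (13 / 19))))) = -141141 / 8977975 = -0.02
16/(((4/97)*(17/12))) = 4656/17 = 273.88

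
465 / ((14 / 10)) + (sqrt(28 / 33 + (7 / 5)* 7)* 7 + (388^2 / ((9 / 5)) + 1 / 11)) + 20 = 7* sqrt(289905) / 165 + 58203538 / 693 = 84010.63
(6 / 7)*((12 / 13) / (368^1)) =9 / 4186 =0.00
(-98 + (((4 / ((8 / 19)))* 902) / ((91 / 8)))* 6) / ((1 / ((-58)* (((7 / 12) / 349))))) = -5834713 / 13611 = -428.68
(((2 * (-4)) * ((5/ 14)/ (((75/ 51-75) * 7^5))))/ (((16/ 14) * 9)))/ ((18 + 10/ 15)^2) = 0.00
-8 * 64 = -512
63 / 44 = 1.43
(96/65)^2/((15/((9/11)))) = 27648/232375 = 0.12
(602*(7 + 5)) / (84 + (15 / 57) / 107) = 14686392 / 170777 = 86.00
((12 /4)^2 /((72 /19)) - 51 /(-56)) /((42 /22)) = 253 /147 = 1.72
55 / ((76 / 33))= 1815 / 76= 23.88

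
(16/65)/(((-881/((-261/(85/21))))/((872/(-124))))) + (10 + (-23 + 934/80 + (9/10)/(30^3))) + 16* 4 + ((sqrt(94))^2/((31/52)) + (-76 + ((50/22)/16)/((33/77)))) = 144.56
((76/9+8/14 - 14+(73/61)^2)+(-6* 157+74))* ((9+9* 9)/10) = -204311831/26047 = -7843.97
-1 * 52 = -52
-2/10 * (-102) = 102/5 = 20.40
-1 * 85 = -85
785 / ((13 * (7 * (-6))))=-1.44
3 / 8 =0.38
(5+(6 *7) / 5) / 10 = 67 / 50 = 1.34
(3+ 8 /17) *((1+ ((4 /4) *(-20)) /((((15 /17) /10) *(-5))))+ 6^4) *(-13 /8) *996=-256362847 /34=-7540083.74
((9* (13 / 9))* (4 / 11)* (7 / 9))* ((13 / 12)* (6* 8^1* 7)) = 132496 / 99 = 1338.34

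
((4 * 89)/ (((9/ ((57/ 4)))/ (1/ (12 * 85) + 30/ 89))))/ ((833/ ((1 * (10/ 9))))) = 583091/ 2294082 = 0.25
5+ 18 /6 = 8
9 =9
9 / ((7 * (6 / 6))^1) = 1.29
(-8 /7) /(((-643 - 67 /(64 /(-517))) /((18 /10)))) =1536 /75985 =0.02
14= 14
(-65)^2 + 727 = 4952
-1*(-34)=34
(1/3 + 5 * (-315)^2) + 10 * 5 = 1488526/3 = 496175.33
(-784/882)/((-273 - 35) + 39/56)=448/154881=0.00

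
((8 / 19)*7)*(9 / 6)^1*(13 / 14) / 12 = 13 / 38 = 0.34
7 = 7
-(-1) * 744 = 744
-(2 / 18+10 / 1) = -91 / 9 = -10.11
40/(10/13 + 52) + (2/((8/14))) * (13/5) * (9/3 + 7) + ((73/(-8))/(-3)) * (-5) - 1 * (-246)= 2655229/8232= 322.55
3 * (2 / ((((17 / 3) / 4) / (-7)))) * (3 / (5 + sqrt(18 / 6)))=-3780 / 187 + 756 * sqrt(3) / 187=-13.21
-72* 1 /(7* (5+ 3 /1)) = -9 /7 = -1.29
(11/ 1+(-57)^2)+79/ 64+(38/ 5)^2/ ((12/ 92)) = 17779493/ 4800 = 3704.06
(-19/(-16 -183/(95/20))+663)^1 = 687229/1036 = 663.35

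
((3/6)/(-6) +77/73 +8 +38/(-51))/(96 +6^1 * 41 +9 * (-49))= -11137/134028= -0.08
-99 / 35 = -2.83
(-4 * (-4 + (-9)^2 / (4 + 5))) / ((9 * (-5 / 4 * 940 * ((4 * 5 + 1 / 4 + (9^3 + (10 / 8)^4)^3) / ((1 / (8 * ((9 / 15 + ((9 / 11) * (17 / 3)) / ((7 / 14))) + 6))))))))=92274688 / 2424449568326901003567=0.00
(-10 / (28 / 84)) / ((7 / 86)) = -368.57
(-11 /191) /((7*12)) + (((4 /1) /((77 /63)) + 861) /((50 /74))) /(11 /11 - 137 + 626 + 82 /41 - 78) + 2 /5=354056267 /101478300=3.49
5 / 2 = 2.50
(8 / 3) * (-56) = -448 / 3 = -149.33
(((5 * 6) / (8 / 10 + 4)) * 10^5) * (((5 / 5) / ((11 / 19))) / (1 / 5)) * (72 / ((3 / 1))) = 1425000000 / 11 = 129545454.55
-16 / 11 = -1.45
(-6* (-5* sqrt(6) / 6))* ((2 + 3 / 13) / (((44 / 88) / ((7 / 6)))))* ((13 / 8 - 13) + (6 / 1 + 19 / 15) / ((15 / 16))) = -1324169* sqrt(6) / 14040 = -231.02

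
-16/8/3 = -2/3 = -0.67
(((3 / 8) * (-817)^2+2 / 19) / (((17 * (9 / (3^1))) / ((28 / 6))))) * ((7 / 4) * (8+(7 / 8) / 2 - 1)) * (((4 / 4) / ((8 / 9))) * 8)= 13050082927 / 4864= 2682994.02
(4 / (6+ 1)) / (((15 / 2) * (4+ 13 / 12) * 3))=32 / 6405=0.00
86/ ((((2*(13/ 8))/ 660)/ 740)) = 168009600/ 13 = 12923815.38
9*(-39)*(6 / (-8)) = 1053 / 4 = 263.25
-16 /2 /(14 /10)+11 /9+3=-94 /63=-1.49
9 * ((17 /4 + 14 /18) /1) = 181 /4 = 45.25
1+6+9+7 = 23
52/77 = 0.68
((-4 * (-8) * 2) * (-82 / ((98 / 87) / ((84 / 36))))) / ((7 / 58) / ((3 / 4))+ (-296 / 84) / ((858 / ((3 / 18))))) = -17040786048 / 251179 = -67843.20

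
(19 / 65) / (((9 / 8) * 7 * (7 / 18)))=0.10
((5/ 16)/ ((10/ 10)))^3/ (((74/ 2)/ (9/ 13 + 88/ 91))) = 18875/ 13791232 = 0.00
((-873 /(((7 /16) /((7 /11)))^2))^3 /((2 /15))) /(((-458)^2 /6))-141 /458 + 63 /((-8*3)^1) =-1004629851908295417 /743219443208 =-1351727.09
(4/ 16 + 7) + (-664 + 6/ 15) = -656.35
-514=-514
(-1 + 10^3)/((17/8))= 7992/17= 470.12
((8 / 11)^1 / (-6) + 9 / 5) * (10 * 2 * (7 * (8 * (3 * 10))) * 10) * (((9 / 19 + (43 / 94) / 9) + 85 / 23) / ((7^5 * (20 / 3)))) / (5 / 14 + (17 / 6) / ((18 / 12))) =207444590880 / 21930702101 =9.46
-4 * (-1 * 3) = 12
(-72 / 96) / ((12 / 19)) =-19 / 16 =-1.19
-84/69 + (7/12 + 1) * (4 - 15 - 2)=-6017/276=-21.80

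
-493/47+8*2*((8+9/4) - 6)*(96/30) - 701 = -116064/235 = -493.89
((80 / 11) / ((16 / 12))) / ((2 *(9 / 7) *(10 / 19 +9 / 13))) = 2470 / 1419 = 1.74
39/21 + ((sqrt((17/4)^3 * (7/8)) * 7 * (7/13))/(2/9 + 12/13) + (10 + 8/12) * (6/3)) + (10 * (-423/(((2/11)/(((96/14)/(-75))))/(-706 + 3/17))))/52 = -51495233/1785 + 7497 * sqrt(238)/4288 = -28821.90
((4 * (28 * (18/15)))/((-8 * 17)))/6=-14/85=-0.16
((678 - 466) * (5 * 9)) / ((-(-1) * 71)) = 134.37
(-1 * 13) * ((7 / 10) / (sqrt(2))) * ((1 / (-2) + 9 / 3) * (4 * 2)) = -91 * sqrt(2) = -128.69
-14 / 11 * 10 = -140 / 11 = -12.73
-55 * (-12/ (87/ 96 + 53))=1408/ 115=12.24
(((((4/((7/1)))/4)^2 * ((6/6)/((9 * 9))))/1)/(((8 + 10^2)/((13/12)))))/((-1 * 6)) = -13/30862944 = -0.00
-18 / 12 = -3 / 2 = -1.50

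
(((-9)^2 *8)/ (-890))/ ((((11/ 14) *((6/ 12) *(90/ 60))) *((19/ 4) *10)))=-0.03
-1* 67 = -67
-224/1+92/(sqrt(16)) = -201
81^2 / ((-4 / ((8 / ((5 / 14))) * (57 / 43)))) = -10471356 / 215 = -48703.98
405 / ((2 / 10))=2025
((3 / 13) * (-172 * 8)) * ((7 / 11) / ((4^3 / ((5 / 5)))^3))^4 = -309729 / 28088193118250880701825024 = -0.00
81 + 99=180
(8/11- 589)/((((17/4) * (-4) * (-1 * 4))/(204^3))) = -807891408/11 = -73444673.45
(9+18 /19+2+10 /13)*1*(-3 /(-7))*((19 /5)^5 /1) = 1228014783 /284375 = 4318.29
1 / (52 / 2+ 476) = 1 / 502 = 0.00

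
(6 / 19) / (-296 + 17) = -2 / 1767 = -0.00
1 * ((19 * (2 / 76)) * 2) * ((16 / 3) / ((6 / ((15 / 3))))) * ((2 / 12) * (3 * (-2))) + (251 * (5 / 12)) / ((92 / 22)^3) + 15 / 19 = -148126915 / 66577824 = -2.22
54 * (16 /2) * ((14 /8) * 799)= 604044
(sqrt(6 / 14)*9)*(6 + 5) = 99*sqrt(21) / 7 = 64.81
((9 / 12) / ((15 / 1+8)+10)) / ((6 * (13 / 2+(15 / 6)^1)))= 1 / 2376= 0.00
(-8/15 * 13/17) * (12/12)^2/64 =-13/2040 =-0.01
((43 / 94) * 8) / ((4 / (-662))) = -28466 / 47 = -605.66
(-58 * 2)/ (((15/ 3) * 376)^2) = -29/ 883600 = -0.00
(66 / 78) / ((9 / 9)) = 11 / 13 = 0.85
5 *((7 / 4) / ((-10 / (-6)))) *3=63 / 4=15.75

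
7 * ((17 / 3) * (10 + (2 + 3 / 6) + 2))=3451 / 6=575.17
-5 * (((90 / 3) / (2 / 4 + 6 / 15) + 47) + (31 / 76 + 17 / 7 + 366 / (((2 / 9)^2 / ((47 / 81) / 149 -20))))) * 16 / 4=176115226055 / 59451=2962359.36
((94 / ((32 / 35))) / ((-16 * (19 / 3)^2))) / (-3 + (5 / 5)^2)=14805 / 184832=0.08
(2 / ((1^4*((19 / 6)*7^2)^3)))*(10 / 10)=432 / 806954491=0.00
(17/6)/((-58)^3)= -17/1170672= -0.00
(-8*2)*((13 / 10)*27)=-2808 / 5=-561.60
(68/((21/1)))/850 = 2/525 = 0.00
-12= -12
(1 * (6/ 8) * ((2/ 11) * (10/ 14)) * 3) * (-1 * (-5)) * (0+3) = 675/ 154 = 4.38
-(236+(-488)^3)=116214036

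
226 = 226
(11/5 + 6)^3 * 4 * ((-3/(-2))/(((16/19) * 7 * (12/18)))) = 11785491/14000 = 841.82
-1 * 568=-568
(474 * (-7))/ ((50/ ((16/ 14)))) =-1896/ 25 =-75.84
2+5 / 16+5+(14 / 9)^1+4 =12.87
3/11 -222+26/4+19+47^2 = 2012.77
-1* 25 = -25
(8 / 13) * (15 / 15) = 8 / 13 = 0.62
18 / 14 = 9 / 7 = 1.29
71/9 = 7.89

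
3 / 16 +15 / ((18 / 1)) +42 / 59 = 4907 / 2832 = 1.73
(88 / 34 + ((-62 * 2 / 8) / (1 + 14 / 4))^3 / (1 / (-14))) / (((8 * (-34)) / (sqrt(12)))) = -3561167 * sqrt(3) / 842724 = -7.32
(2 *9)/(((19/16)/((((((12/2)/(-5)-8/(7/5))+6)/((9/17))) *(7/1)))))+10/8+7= -66497/380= -174.99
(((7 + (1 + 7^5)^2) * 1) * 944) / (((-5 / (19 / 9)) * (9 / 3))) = -37533919335.23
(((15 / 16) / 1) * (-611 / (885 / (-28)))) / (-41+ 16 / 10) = -21385 / 46492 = -0.46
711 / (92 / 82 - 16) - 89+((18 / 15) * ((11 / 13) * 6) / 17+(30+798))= 93230531 / 134810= 691.57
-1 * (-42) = 42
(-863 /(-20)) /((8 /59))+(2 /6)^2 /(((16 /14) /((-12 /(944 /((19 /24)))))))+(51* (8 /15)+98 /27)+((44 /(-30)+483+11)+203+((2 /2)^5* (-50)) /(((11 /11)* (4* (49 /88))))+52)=107320931981 /99912960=1074.14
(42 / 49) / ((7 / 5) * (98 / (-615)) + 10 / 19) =175275 / 62006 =2.83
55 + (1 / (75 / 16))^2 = 309631 / 5625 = 55.05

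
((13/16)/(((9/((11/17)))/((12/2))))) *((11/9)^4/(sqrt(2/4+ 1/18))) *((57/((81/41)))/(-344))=-1630963477 *sqrt(5)/41438226240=-0.09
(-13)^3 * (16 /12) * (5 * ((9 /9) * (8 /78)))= -13520 /9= -1502.22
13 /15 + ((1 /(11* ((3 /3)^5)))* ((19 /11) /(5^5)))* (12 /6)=983239 /1134375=0.87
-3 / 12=-1 / 4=-0.25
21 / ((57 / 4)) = 28 / 19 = 1.47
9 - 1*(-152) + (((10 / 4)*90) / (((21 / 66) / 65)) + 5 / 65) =4197408 / 91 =46125.36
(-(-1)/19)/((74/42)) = 21/703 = 0.03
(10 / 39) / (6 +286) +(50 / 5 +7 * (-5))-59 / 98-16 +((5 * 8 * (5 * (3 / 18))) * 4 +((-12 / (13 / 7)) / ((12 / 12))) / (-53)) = 679137793 / 7393659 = 91.85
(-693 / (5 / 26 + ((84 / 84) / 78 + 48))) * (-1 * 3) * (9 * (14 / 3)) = 1702701 / 940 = 1811.38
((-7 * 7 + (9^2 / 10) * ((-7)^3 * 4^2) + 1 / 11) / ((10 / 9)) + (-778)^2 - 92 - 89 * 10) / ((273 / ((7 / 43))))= 51722959 / 153725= 336.46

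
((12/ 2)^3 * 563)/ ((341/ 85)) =30312.84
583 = 583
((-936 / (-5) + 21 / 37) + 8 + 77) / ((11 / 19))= 958778 / 2035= 471.14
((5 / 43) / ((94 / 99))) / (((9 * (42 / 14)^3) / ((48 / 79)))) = 0.00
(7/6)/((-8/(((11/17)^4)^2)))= -1500512167/334836357168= -0.00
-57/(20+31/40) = -2.74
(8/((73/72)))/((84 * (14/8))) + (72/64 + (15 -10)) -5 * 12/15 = 62345/28616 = 2.18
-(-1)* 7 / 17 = 7 / 17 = 0.41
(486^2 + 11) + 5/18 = 4251731/18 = 236207.28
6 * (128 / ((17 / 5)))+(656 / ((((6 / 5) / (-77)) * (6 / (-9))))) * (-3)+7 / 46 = -147949681 / 782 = -189193.97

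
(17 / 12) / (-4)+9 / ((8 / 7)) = 361 / 48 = 7.52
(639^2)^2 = 166726039041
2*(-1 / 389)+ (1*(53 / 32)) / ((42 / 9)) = 60955 / 174272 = 0.35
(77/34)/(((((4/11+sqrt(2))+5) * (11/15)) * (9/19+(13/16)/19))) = 10358040/8644891 -1931160 * sqrt(2)/8644891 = 0.88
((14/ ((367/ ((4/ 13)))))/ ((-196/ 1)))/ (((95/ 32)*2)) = -0.00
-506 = -506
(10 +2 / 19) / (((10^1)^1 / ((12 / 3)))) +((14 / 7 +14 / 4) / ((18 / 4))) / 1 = 4501 / 855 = 5.26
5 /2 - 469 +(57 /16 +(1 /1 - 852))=-21023 /16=-1313.94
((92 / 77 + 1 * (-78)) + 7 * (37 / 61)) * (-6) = 2044866 / 4697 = 435.36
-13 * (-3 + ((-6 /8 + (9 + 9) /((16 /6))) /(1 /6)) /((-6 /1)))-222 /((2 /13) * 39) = 80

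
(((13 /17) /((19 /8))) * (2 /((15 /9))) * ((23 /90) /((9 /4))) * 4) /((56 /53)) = 253552 /1526175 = 0.17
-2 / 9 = -0.22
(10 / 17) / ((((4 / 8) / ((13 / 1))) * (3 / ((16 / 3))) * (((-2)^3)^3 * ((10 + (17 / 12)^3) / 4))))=-6240 / 377281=-0.02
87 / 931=0.09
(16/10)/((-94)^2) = 2/11045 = 0.00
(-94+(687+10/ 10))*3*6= 10692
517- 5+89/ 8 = 4185/ 8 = 523.12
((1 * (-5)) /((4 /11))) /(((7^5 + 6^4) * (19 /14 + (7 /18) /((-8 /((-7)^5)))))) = -13860 /14933363833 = -0.00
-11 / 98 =-0.11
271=271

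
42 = 42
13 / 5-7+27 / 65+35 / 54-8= -39791 / 3510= -11.34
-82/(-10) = 8.20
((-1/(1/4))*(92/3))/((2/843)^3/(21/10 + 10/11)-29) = 24324128083152/5750541149213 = 4.23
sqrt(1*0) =0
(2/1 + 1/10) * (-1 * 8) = -84/5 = -16.80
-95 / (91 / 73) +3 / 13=-75.98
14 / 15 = 0.93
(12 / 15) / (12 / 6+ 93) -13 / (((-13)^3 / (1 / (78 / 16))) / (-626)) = -2352436 / 3130725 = -0.75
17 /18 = 0.94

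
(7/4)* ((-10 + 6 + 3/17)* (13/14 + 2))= -2665/136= -19.60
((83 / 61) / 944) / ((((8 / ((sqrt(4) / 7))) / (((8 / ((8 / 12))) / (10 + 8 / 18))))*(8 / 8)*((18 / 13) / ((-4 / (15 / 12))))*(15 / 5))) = -1079 / 23681420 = -0.00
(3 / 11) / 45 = 1 / 165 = 0.01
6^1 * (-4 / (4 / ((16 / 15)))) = -32 / 5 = -6.40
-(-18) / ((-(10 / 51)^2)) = -23409 / 50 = -468.18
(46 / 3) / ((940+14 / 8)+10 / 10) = 184 / 11313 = 0.02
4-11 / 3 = 1 / 3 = 0.33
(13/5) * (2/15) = 0.35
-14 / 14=-1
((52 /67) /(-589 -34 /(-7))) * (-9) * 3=3276 /91321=0.04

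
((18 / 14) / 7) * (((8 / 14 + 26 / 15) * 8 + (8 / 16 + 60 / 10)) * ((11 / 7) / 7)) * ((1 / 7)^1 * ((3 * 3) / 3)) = 518463 / 1176490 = 0.44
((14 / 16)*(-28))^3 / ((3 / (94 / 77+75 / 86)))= -232928213 / 22704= -10259.35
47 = 47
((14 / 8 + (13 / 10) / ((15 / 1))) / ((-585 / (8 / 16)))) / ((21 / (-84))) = 551 / 87750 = 0.01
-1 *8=-8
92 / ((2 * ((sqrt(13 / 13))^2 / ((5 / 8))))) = 115 / 4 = 28.75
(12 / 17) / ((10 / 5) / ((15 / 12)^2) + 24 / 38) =1425 / 3859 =0.37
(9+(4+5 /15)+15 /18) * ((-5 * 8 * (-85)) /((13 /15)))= 55576.92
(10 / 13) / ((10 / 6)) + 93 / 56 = 1545 / 728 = 2.12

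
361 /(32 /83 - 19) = -19.39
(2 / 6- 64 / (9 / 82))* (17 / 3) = -89165 / 27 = -3302.41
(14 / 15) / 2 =7 / 15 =0.47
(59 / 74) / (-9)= -59 / 666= -0.09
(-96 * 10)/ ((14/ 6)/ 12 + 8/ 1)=-6912/ 59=-117.15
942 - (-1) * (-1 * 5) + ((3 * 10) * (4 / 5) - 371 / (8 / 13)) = 2865 / 8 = 358.12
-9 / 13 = -0.69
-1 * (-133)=133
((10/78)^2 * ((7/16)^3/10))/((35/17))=833/12460032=0.00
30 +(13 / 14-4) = 377 / 14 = 26.93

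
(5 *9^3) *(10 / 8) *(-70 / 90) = -3543.75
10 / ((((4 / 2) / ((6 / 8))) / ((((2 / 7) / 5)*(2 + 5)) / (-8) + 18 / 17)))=1029 / 272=3.78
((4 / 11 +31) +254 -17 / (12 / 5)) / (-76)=-36733 / 10032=-3.66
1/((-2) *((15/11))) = -11/30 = -0.37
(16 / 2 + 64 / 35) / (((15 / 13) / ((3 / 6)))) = 2236 / 525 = 4.26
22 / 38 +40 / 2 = 391 / 19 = 20.58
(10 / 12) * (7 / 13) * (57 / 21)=95 / 78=1.22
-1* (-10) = 10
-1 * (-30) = 30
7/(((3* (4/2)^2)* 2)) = 7/24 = 0.29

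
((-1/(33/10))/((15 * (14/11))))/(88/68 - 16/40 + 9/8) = -680/86499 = -0.01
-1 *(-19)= 19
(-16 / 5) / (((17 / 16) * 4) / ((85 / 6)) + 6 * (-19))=32 / 1137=0.03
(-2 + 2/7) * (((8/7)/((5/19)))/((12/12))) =-1824/245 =-7.44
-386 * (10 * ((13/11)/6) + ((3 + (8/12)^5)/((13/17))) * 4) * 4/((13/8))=-7876536896/451737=-17436.11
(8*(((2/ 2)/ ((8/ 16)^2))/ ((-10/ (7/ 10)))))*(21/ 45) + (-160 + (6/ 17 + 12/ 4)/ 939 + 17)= -287417332/ 1995375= -144.04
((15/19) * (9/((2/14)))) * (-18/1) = -17010/19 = -895.26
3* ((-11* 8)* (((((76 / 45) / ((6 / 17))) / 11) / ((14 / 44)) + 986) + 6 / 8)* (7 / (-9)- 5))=4272934952 / 2835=1507208.10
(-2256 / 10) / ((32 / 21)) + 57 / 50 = -146.91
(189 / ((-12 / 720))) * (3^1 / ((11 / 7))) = -21649.09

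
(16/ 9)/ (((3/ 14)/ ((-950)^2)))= 202160000/ 27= 7487407.41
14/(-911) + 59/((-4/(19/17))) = -1022183/61948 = -16.50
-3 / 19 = -0.16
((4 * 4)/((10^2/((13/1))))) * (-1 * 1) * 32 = -1664/25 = -66.56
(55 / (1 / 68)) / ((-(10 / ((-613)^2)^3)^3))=-27933808265215180085770385129145221633815952332361923 / 50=-558676165304303601715407700000000000000000000000000.00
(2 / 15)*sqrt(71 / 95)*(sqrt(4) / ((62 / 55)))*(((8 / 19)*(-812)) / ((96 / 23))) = -16.75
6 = 6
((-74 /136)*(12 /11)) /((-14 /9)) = 999 /2618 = 0.38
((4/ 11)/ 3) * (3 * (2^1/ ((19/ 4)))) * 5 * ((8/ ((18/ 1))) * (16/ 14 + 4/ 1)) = 2560/ 1463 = 1.75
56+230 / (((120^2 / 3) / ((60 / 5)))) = 2263 / 40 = 56.58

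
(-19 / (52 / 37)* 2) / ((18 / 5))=-3515 / 468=-7.51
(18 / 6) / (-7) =-0.43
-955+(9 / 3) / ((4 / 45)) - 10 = -3725 / 4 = -931.25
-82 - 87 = -169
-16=-16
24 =24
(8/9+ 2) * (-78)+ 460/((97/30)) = -24172/291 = -83.07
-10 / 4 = -5 / 2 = -2.50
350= 350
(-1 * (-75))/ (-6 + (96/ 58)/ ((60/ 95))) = -2175/ 98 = -22.19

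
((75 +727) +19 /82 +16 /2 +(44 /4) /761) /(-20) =-50560981 /1248040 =-40.51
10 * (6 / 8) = 15 / 2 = 7.50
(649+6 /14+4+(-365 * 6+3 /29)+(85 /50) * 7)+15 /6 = -1544899 /1015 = -1522.07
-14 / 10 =-1.40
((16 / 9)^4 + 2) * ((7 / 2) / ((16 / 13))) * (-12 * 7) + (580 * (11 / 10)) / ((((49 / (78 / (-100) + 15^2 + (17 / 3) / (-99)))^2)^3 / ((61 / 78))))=2405444468485094605374567995648241043711961 / 526268194661006186667731578125000000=4570757.82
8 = 8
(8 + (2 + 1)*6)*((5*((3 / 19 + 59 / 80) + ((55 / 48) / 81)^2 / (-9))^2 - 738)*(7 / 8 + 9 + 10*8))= -229208409380554710651458173 / 133637161182351851520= -1715154.73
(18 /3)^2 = 36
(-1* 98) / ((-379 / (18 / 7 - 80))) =-7588 / 379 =-20.02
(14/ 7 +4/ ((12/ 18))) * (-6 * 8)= -384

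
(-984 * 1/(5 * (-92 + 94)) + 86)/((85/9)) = -558/425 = -1.31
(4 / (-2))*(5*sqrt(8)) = -20*sqrt(2) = -28.28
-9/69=-3/23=-0.13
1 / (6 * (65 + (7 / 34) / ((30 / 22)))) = 85 / 33227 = 0.00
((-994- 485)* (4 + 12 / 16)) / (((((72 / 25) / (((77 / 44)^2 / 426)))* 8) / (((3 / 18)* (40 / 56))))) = -8196125 / 31408128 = -0.26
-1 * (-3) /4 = 3 /4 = 0.75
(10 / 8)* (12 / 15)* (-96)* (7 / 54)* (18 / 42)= -16 / 3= -5.33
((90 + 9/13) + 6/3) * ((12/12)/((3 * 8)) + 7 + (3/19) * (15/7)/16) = 54332245/82992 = 654.67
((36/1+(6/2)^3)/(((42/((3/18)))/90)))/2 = 45/4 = 11.25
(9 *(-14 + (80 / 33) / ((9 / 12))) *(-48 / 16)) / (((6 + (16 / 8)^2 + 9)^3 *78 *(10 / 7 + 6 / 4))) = 14 / 75449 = 0.00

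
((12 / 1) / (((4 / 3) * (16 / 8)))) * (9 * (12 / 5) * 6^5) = 3779136 / 5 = 755827.20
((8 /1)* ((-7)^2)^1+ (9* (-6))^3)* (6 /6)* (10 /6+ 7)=-4083872 /3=-1361290.67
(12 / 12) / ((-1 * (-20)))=1 / 20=0.05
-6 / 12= -1 / 2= -0.50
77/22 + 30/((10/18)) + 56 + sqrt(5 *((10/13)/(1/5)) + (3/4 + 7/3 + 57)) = sqrt(482547)/78 + 227/2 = 122.41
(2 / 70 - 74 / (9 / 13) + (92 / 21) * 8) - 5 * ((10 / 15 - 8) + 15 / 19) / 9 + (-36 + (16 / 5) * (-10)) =-136.18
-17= -17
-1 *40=-40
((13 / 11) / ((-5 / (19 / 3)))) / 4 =-247 / 660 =-0.37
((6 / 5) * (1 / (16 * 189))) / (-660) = -1 / 1663200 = -0.00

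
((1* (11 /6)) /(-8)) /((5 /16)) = -11 /15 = -0.73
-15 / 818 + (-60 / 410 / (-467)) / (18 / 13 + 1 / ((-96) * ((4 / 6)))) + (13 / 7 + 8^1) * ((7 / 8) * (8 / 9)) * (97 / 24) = 19888107586003 / 642214734984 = 30.97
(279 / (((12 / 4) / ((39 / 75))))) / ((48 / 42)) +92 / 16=9613 / 200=48.06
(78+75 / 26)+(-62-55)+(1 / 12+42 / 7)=-30.03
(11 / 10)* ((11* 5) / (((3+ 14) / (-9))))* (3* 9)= -29403 / 34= -864.79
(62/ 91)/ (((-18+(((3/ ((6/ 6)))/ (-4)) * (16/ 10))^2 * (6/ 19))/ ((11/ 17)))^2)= 846319375/ 913305833622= 0.00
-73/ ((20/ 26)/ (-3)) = 2847/ 10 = 284.70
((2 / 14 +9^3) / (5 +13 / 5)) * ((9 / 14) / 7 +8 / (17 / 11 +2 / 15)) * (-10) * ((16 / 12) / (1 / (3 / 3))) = -11216295200 / 1805209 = -6213.29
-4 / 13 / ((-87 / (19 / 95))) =4 / 5655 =0.00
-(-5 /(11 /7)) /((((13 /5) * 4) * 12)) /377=175 /2587728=0.00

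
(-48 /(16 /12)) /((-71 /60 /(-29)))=-62640 /71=-882.25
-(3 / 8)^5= -243 / 32768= -0.01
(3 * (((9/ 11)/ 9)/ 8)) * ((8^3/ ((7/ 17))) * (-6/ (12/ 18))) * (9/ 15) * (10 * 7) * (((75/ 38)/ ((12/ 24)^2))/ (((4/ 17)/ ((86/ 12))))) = -805269600/ 209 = -3852964.59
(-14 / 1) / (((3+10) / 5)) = -70 / 13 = -5.38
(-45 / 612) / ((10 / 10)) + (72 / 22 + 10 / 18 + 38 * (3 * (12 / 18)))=536909 / 6732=79.75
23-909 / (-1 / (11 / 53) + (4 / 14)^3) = 3845750 / 18091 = 212.58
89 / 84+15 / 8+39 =7045 / 168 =41.93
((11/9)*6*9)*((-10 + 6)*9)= -2376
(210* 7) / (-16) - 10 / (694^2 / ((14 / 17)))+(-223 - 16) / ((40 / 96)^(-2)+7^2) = -2157519549615 / 22418229256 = -96.24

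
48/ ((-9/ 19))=-304/ 3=-101.33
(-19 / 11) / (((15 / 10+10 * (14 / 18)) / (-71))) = 24282 / 1837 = 13.22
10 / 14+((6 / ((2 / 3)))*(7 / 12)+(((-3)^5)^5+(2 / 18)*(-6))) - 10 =-71172243193607 / 84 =-847288609447.70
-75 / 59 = -1.27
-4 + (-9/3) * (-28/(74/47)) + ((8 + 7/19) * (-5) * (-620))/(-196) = -83.01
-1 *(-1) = 1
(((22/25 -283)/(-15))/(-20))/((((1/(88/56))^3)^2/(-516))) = 537277248519/73530625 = 7306.85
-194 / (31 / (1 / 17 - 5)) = 16296 / 527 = 30.92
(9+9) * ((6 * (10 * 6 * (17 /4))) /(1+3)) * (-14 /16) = -48195 /8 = -6024.38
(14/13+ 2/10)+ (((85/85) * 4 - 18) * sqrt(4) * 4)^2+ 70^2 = 1133943/65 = 17445.28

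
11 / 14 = 0.79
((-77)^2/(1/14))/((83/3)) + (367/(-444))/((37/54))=681537135/227254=2999.01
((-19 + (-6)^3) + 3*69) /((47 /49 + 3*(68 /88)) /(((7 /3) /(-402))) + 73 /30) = 3169320 /63636541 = 0.05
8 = 8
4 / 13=0.31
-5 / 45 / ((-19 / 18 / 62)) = 124 / 19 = 6.53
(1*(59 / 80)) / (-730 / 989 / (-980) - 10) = -2859199 / 38765880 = -0.07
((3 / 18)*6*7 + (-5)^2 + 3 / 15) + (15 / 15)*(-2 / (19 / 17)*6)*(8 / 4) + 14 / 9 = 10501 / 855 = 12.28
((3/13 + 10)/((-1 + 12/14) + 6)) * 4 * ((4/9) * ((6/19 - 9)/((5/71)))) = -612304/1599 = -382.93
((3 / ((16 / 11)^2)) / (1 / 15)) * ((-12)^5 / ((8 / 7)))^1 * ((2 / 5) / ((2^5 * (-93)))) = 617463 / 992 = 622.44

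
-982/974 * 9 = -4419/487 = -9.07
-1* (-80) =80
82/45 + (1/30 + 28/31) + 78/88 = 223739/61380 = 3.65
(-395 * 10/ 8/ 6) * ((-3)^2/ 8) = -92.58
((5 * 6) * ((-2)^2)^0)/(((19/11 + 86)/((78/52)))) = 99/193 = 0.51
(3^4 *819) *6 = 398034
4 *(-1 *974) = -3896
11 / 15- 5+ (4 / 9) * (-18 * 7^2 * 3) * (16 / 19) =-283456 / 285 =-994.58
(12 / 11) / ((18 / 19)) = 1.15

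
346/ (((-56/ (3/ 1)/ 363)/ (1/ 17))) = -188397/ 476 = -395.79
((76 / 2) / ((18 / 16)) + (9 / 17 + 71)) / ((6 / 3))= 8056 / 153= 52.65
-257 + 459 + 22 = 224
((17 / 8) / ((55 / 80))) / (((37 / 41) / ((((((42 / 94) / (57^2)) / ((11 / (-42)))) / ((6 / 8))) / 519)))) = -546448 / 118271680263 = -0.00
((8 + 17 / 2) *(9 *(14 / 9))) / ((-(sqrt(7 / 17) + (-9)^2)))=-318087 / 111530 + 231 *sqrt(119) / 111530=-2.83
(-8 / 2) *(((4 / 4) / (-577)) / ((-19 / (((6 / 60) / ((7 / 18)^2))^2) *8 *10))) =-6561 / 3290270375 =-0.00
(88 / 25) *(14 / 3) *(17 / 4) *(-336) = -23457.28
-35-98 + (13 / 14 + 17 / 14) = -130.86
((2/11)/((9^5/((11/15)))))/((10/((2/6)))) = 1/13286025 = 0.00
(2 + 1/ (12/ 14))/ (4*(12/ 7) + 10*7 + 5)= 133/ 3438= 0.04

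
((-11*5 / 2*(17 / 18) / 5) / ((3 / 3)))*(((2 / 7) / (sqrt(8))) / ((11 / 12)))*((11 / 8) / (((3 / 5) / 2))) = -935*sqrt(2) / 504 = -2.62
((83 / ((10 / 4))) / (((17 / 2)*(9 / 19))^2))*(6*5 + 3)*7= 18457208 / 39015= 473.08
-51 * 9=-459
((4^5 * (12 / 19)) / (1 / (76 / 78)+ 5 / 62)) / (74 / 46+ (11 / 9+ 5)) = 19713024 / 264223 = 74.61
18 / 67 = 0.27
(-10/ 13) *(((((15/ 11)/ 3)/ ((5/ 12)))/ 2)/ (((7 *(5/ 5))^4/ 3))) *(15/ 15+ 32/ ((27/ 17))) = -11420/ 1030029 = -0.01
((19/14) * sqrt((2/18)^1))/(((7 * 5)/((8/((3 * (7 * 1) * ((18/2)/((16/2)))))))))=608/138915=0.00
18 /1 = 18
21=21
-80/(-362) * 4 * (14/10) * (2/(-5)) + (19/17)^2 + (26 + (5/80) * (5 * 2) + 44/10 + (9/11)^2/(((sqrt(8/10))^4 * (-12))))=64189003469/2025404480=31.69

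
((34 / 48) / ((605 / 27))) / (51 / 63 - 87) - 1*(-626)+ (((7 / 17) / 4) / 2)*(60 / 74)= 626.04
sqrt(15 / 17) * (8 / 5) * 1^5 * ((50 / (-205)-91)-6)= -31896 * sqrt(255) / 3485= -146.15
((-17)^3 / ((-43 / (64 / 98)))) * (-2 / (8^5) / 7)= -0.00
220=220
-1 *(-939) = 939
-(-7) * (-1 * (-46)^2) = -14812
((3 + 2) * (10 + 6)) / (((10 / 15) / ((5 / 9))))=200 / 3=66.67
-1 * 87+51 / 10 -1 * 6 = -879 / 10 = -87.90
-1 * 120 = -120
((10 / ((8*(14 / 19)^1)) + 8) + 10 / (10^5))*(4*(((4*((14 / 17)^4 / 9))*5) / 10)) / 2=931254604 / 469805625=1.98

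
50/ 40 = 5/ 4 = 1.25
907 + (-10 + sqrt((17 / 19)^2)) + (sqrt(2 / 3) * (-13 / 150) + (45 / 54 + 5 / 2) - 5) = 51085 / 57 - 13 * sqrt(6) / 450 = 896.16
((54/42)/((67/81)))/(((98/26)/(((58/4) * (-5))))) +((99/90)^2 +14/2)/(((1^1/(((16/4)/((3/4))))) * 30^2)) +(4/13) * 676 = 138175320427/775608750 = 178.15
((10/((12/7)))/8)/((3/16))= 35/9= 3.89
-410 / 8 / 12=-205 / 48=-4.27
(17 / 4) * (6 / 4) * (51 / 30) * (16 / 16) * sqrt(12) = 867 * sqrt(3) / 40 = 37.54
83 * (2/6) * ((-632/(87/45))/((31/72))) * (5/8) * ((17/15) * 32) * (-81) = 38566538.11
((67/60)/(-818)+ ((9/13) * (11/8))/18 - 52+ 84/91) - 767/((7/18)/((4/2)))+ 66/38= -677832485861/169718640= -3993.86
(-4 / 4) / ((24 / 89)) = -89 / 24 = -3.71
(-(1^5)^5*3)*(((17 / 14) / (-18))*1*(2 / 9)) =17 / 378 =0.04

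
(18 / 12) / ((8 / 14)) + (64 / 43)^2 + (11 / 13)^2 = 13889725 / 2499848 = 5.56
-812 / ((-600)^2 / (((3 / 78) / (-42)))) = 29 / 14040000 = 0.00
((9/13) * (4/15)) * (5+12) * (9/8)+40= 5659/130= 43.53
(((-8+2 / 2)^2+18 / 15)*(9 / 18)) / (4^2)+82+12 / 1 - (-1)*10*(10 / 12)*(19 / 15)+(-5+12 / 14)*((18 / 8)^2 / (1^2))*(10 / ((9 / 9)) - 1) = -832957 / 10080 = -82.63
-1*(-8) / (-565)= -8 / 565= -0.01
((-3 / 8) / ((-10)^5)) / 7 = 3 / 5600000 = 0.00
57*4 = 228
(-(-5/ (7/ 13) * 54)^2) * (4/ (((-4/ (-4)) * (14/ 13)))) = -320322600/ 343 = -933885.13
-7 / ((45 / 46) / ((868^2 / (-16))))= 15162658 / 45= 336947.96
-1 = -1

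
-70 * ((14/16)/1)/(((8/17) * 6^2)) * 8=-28.92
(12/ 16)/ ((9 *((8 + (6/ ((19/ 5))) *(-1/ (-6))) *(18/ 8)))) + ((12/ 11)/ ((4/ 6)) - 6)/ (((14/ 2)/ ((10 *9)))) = -18311017/ 326403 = -56.10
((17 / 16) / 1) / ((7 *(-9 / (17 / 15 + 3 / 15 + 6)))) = -187 / 1512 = -0.12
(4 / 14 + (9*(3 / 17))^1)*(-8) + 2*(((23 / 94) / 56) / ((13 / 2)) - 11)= -1536871 / 41548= -36.99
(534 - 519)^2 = 225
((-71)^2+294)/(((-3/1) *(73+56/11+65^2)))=-58685/142002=-0.41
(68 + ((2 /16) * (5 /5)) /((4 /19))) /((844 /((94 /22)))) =0.35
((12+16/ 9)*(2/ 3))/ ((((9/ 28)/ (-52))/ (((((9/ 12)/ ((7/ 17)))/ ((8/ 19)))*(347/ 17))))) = -10627916/ 81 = -131208.84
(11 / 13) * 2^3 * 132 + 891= 1784.54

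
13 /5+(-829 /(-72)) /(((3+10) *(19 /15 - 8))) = 388931 /157560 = 2.47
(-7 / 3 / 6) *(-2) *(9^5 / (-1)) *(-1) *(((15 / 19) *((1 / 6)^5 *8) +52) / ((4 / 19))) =181506339 / 16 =11344146.19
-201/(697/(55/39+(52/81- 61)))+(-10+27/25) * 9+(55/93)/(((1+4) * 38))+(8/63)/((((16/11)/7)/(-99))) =-123.78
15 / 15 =1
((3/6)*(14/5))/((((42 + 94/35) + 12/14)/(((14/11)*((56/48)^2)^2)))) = 823543/11362032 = 0.07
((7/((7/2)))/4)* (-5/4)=-5/8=-0.62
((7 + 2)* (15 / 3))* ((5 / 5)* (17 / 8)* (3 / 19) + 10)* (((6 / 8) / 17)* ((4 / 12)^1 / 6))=23565 / 20672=1.14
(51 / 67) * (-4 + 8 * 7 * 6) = 16932 / 67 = 252.72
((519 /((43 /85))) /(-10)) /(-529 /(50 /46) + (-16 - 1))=220575 /1082912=0.20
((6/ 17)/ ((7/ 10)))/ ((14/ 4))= 120/ 833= 0.14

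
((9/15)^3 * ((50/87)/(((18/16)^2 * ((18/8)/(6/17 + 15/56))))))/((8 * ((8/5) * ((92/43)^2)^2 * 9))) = 673503797/60076212150528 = 0.00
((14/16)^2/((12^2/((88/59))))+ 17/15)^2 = 150425295409/115491225600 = 1.30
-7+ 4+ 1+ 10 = 8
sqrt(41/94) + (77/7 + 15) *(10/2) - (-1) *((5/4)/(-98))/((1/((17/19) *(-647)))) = sqrt(3854)/94 + 1023235/7448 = 138.04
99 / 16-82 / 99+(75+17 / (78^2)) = 7170863 / 89232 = 80.36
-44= -44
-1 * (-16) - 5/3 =14.33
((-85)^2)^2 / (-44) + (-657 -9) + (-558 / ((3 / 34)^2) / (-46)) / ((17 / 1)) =-1201195615 / 1012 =-1186952.19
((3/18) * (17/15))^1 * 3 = 17/30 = 0.57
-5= -5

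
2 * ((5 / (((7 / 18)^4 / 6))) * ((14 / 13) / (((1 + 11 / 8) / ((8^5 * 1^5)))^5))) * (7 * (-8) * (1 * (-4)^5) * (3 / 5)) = 76649984299905759159274319436029362176 / 1577275063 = 48596459868018441599665560000.00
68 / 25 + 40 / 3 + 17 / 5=1459 / 75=19.45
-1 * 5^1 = -5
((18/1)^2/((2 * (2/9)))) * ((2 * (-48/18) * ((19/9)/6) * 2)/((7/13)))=-35568/7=-5081.14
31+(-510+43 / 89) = -42588 / 89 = -478.52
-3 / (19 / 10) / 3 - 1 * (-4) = 66 / 19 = 3.47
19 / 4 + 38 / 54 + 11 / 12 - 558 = -14894 / 27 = -551.63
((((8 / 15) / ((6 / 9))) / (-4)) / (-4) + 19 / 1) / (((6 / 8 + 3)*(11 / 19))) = 8.77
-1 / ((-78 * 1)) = 1 / 78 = 0.01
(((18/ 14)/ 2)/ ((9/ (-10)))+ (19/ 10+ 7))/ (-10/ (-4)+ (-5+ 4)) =191/ 35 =5.46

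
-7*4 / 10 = -14 / 5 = -2.80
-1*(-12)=12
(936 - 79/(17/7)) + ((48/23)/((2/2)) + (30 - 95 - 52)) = 308326/391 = 788.56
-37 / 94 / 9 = -0.04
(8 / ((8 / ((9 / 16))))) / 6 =3 / 32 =0.09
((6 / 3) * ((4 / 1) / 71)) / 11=8 / 781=0.01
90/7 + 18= 216/7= 30.86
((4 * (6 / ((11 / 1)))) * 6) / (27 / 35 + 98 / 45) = 45360 / 10219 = 4.44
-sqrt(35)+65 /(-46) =-sqrt(35) - 65 /46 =-7.33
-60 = -60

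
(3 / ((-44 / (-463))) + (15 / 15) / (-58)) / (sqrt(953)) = 40259 * sqrt(953) / 1216028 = 1.02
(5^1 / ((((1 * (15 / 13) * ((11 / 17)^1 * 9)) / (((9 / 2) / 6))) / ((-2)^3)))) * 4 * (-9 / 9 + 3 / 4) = 442 / 99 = 4.46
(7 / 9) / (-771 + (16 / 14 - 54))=-49 / 51903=-0.00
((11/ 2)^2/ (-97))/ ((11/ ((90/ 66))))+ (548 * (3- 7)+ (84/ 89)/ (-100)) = -1892395123/ 863300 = -2192.05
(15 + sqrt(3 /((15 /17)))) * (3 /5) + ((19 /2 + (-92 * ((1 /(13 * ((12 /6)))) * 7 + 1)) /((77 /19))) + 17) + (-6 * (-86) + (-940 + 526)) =3 * sqrt(85) /25 + 19781 /182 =109.79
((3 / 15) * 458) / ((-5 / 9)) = -4122 / 25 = -164.88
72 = 72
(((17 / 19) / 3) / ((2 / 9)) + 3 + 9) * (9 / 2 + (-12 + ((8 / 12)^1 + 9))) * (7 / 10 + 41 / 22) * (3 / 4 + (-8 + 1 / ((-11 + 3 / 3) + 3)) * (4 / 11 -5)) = 3673645443 / 1287440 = 2853.45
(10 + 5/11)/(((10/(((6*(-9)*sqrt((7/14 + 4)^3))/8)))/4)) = -269.46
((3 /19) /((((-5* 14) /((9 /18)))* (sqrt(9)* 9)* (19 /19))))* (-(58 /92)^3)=24389 /2330223840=0.00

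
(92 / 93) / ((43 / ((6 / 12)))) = 46 / 3999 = 0.01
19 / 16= 1.19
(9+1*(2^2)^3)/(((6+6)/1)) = 73/12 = 6.08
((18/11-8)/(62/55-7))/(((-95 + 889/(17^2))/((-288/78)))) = 142800/3280901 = 0.04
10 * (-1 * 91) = -910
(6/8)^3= 27/64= 0.42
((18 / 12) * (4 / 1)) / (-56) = -3 / 28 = -0.11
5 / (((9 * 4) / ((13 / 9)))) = 65 / 324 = 0.20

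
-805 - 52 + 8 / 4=-855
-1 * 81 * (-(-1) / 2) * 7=-567 / 2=-283.50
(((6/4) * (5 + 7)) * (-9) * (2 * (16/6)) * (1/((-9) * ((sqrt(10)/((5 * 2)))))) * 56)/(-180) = -448 * sqrt(10)/15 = -94.45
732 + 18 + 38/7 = 5288/7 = 755.43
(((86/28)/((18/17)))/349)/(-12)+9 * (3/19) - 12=-10.58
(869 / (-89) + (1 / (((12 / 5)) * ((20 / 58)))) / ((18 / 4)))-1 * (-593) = 5608645 / 9612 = 583.50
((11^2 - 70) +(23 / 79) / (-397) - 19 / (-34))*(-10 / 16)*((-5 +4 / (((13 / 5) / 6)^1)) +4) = -265.23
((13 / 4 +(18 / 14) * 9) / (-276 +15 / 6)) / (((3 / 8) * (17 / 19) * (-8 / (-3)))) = -7885 / 130186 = -0.06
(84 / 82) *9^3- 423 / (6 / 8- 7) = 834822 / 1025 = 814.46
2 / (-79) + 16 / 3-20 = -3482 / 237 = -14.69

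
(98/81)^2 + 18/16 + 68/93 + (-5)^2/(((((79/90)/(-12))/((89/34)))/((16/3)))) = -10419381285623/2185232904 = -4768.09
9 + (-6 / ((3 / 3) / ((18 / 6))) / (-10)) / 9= 46 / 5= 9.20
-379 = -379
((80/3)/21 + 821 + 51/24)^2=172636095025/254016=679626.85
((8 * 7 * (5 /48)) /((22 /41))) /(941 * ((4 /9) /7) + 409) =30135 /1299364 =0.02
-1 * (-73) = 73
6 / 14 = 3 / 7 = 0.43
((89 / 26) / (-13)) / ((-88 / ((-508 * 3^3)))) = -305181 / 7436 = -41.04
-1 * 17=-17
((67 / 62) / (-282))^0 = 1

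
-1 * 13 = -13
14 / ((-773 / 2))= -28 / 773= -0.04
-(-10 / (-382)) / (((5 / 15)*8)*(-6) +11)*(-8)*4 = -0.17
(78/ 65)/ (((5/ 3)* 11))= 18/ 275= 0.07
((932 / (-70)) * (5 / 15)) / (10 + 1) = -466 / 1155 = -0.40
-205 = -205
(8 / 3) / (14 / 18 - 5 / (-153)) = 102 / 31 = 3.29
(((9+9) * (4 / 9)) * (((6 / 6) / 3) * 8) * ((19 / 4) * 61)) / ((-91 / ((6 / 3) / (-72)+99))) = -2359724 / 351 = -6722.86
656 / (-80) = -41 / 5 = -8.20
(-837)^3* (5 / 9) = -325764585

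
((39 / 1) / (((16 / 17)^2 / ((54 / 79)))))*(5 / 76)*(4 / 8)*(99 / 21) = 50212305 / 10759168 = 4.67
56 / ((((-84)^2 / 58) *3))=29 / 189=0.15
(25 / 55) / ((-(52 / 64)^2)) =-1280 / 1859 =-0.69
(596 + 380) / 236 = 244 / 59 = 4.14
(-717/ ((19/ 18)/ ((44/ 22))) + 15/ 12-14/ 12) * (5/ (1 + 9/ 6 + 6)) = -1548625/ 1938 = -799.08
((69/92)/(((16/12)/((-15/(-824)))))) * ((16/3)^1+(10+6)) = 45/206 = 0.22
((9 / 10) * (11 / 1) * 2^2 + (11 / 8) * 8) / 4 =253 / 20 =12.65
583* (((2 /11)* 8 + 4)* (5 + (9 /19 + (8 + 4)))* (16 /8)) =111132.63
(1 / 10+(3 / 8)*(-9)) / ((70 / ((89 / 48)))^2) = -1037651 / 451584000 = -0.00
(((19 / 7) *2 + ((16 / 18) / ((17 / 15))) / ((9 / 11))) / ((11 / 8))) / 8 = 20522 / 35343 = 0.58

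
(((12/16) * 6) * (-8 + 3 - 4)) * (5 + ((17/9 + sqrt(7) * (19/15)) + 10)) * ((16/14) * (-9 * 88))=1625184 * sqrt(7)/35 + 4333824/7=741970.08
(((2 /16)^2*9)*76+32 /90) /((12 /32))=7951 /270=29.45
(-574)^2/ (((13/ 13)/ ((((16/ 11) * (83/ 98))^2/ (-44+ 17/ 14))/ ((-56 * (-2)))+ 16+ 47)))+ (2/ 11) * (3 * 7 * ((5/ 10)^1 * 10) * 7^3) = 73740726034090/ 3551471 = 20763431.84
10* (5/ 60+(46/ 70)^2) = 5.15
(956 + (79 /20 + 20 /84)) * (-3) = -403279 /140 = -2880.56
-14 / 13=-1.08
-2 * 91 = -182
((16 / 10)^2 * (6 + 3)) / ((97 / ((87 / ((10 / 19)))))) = 476064 / 12125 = 39.26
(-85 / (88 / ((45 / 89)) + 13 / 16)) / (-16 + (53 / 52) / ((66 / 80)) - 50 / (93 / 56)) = 15072200 / 1391287747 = 0.01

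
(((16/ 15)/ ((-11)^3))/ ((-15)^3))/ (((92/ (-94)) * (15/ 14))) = -5264/ 23246746875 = -0.00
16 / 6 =8 / 3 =2.67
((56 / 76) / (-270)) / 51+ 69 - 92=-3008752 / 130815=-23.00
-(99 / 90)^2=-1.21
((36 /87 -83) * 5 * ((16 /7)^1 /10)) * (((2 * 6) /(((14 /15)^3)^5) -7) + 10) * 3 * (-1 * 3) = 30831361146289753350615 /986885106194871296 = 31241.08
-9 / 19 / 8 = -9 / 152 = -0.06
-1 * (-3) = 3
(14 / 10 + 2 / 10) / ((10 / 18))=72 / 25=2.88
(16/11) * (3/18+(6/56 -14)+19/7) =-3700/231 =-16.02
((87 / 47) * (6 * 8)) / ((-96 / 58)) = -2523 / 47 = -53.68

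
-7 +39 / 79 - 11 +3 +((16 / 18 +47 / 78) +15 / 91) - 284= -38412989 / 129402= -296.85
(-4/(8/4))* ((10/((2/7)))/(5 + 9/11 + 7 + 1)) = -385/76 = -5.07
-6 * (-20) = 120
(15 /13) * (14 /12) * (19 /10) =133 /52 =2.56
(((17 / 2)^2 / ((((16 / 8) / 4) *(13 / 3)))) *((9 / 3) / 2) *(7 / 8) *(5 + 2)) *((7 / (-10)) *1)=-892143 / 4160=-214.46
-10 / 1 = -10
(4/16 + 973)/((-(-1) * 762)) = 3893/3048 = 1.28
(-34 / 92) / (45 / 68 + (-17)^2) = -578 / 453031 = -0.00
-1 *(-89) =89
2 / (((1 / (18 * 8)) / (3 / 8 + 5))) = 1548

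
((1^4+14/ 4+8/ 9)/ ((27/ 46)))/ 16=2231/ 3888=0.57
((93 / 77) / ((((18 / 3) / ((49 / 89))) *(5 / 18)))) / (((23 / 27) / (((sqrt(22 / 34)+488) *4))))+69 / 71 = 210924 *sqrt(187) / 1913945+7315863117 / 7993535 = 916.73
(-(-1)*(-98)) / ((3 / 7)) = -686 / 3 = -228.67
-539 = -539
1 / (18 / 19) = 19 / 18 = 1.06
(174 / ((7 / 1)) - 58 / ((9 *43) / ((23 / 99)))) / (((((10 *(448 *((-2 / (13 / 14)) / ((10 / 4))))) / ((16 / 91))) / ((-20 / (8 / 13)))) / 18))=108178265 / 163536912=0.66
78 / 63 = 26 / 21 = 1.24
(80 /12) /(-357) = -20 /1071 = -0.02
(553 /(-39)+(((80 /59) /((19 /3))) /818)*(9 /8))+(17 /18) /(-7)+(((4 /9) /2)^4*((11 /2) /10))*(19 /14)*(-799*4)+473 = 452.87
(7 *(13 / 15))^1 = 91 / 15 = 6.07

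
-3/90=-1/30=-0.03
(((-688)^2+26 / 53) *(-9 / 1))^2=50979011630643684 / 2809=18148455546686.96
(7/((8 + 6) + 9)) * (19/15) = 133/345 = 0.39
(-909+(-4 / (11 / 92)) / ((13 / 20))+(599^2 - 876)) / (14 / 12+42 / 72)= 204183712 / 1001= 203979.73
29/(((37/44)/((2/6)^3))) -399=-397325/999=-397.72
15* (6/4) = 45/2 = 22.50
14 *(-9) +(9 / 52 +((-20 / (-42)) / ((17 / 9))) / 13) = -778497 / 6188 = -125.81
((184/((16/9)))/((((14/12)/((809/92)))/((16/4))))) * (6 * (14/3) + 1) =633447/7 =90492.43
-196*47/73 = -126.19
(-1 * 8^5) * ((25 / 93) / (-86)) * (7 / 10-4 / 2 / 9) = 40960 / 837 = 48.94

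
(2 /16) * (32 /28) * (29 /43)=29 /301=0.10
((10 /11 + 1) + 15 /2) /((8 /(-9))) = -1863 /176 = -10.59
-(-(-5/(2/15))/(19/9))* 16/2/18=-150/19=-7.89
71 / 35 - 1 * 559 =-19494 / 35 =-556.97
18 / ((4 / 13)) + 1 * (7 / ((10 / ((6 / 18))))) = 881 / 15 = 58.73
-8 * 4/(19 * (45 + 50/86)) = -0.04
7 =7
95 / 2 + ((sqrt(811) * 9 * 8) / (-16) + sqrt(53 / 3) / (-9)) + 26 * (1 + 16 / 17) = -9 * sqrt(811) / 2 -sqrt(159) / 27 + 3331 / 34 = -30.65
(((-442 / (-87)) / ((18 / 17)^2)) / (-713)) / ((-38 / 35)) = 2235415 / 381862836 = 0.01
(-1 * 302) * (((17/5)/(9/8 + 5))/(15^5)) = -41072/186046875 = -0.00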